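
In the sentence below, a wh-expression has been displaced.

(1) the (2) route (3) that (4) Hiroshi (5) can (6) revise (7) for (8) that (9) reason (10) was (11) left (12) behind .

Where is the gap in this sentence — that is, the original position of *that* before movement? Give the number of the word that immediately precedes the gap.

'that' is the direct object of 'revise'. It moves to the left edge, and the trace sits right after 'revise':
The route that Hiroshi can revise ___ for that reason was left behind.
'revise' is word 6.

6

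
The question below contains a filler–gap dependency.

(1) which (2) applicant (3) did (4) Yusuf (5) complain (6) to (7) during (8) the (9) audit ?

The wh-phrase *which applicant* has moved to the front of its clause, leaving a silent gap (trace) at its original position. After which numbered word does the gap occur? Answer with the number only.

Before movement: Yusuf did complain to which applicant during the audit.
The filler 'which applicant' is interpreted as the object of the preposition 'to'. It moves to the left edge, and the trace sits right after 'to':
Which applicant did Yusuf complain to ___ during the audit?
'to' is word 6.

6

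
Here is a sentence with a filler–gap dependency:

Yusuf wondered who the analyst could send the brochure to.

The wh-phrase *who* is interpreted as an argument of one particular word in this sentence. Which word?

to

Pre-movement form: The analyst could send the brochure to who.
The filler 'who' is interpreted as the object of the preposition 'to' (recipient of 'send'). Fronting leaves a gap immediately after 'to':
Yusuf wondered who the analyst could send the brochure to ___.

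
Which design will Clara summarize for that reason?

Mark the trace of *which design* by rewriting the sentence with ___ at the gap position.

Underlying clause: Clara will summarize which design for that reason.
'which design' functions as the direct object of 'summarize'. The gap is right after 'summarize'.

Which design will Clara summarize ___ for that reason?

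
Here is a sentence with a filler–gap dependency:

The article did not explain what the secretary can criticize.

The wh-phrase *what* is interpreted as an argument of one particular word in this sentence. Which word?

Underlying clause: The secretary can criticize what.
'what' is the direct object of 'criticize'. It moves to the left edge, and the trace sits right after 'criticize':
The article did not explain what the secretary can criticize ___.

criticize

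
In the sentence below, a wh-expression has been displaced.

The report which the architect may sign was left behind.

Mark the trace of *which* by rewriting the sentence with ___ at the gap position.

The filler 'which' is interpreted as the direct object of 'sign'. The gap is right after 'sign'.

The report which the architect may sign ___ was left behind.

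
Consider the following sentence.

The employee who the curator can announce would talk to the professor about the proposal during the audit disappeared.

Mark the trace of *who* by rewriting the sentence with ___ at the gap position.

'who' is the subject of the clause embedded under 'announce'. The gap is right after 'announce'.

The employee who the curator can announce ___ would talk to the professor about the proposal during the audit disappeared.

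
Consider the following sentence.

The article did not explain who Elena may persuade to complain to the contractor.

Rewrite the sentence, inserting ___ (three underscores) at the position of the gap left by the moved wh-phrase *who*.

The article did not explain who Elena may persuade ___ to complain to the contractor.

In situ: Elena may persuade who to complain to the contractor.
The filler 'who' is interpreted as the direct object of 'persuade'. The gap is right after 'persuade'.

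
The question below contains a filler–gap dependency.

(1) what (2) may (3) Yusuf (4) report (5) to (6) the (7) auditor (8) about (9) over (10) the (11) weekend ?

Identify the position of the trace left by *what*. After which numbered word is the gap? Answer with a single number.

8

Before movement: Yusuf may report to the auditor about what over the weekend.
'what' is the object of the preposition 'about'. It moves to the left edge, and the trace sits right after 'about':
What may Yusuf report to the auditor about ___ over the weekend?
'about' is word 8.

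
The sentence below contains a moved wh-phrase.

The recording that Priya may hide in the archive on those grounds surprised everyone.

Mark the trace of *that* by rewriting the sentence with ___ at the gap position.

The recording that Priya may hide ___ in the archive on those grounds surprised everyone.

The filler 'that' is interpreted as the direct object of 'hide'. The gap is right after 'hide'.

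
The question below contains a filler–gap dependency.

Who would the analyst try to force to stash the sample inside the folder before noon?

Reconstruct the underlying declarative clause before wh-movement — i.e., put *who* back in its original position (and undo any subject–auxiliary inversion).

The analyst would try to force who to stash the sample inside the folder before noon.

'who' functions as the direct object of 'force'. It moves to the left edge, and the trace sits right after 'force':
Who would the analyst try to force ___ to stash the sample inside the folder before noon?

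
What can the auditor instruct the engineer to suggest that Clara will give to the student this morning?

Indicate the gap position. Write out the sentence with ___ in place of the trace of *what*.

Pre-movement form: The auditor can instruct the engineer to suggest that Clara will give what to the student this morning.
The filler 'what' is interpreted as the direct object of 'give'. The gap is right after 'give'.

What can the auditor instruct the engineer to suggest that Clara will give ___ to the student this morning?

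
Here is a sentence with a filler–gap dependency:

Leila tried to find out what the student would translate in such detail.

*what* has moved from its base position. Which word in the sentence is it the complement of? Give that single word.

Pre-movement form: The student would translate what in such detail.
The filler 'what' is interpreted as the direct object of 'translate'. It moves to the left edge, and the trace sits right after 'translate':
Leila tried to find out what the student would translate ___ in such detail.

translate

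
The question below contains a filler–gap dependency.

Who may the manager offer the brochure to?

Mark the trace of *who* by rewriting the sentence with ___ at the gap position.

Underlying clause: The manager may offer the brochure to who.
The filler 'who' is interpreted as the object of the preposition 'to' (recipient of 'offer'). The gap is right after 'to'.

Who may the manager offer the brochure to ___?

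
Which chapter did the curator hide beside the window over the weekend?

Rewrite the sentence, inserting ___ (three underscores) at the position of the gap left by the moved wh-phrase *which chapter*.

In situ: The curator did hide which chapter beside the window over the weekend.
'which chapter' functions as the direct object of 'hide'. The gap is right after 'hide'.

Which chapter did the curator hide ___ beside the window over the weekend?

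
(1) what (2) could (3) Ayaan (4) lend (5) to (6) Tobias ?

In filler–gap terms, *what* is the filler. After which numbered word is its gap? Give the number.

4

Underlying clause: Ayaan could lend what to Tobias.
'what' functions as the direct object of 'lend'. Fronting leaves a gap immediately after 'lend':
What could Ayaan lend ___ to Tobias?
'lend' is word 4.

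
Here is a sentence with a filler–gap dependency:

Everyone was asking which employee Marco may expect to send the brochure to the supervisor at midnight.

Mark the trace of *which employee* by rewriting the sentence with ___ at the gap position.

In situ: Marco may expect which employee to send the brochure to the supervisor at midnight.
'which employee' is the direct object of 'expect'. The gap is right after 'expect'.

Everyone was asking which employee Marco may expect ___ to send the brochure to the supervisor at midnight.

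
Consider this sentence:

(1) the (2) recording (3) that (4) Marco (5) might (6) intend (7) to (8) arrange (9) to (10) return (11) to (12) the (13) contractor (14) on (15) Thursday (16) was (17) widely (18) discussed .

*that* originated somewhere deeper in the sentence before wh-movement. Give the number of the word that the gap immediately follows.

'that' is the direct object of 'return'. Fronting leaves a gap immediately after 'return':
The recording that Marco might intend to arrange to return ___ to the contractor on Thursday was widely discussed.
'return' is word 10.

10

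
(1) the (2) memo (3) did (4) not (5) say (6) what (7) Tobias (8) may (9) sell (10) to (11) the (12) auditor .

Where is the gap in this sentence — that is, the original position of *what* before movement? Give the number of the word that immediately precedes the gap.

Underlying clause: Tobias may sell what to the auditor.
The filler 'what' is interpreted as the direct object of 'sell'. Wh-movement fronts it, leaving a gap right after 'sell':
The memo did not say what Tobias may sell ___ to the auditor.
'sell' is word 9.

9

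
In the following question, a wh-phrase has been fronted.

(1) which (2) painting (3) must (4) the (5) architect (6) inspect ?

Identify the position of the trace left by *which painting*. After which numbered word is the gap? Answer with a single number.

6

Before movement: The architect must inspect which painting.
The filler 'which painting' is interpreted as the direct object of 'inspect'. Wh-movement fronts it, leaving a gap right after 'inspect':
Which painting must the architect inspect ___?
'inspect' is word 6.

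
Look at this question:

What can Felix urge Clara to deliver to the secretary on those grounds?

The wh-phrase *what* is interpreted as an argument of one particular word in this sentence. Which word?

deliver

Before movement: Felix can urge Clara to deliver what to the secretary on those grounds.
'what' is the direct object of 'deliver'. Fronting leaves a gap immediately after 'deliver':
What can Felix urge Clara to deliver ___ to the secretary on those grounds?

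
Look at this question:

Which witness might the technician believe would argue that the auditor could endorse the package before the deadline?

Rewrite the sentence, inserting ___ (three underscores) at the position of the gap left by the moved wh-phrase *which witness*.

Pre-movement form: The technician might believe which witness would argue that the auditor could endorse the package before the deadline.
The filler 'which witness' is interpreted as the subject of the clause embedded under 'believe'. The gap is right after 'believe'.

Which witness might the technician believe ___ would argue that the auditor could endorse the package before the deadline?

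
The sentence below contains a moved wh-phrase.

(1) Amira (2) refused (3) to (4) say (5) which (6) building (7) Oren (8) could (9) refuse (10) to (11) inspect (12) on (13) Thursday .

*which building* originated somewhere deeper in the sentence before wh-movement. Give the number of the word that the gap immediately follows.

11

Before movement: Oren could refuse to inspect which building on Thursday.
'which building' functions as the direct object of 'inspect'. It moves to the left edge, and the trace sits right after 'inspect':
Amira refused to say which building Oren could refuse to inspect ___ on Thursday.
'inspect' is word 11.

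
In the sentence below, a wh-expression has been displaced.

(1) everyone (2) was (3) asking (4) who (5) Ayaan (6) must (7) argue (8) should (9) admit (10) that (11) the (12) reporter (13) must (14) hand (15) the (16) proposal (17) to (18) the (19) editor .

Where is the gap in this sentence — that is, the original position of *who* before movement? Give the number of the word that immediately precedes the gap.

Underlying clause: Ayaan must argue who should admit that the reporter must hand the proposal to the editor.
The filler 'who' is interpreted as the subject of the clause embedded under 'argue'. Fronting leaves a gap immediately after 'argue':
Everyone was asking who Ayaan must argue ___ should admit that the reporter must hand the proposal to the editor.
'argue' is word 7.

7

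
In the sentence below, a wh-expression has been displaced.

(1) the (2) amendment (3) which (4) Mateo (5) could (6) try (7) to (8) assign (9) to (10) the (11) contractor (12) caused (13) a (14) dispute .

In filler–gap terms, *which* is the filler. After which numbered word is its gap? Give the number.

'which' functions as the direct object of 'assign'. Wh-movement fronts it, leaving a gap right after 'assign':
The amendment which Mateo could try to assign ___ to the contractor caused a dispute.
'assign' is word 8.

8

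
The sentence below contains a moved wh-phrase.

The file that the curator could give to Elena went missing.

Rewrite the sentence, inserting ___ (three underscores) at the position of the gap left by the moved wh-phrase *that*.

'that' is the direct object of 'give'. The gap is right after 'give'.

The file that the curator could give ___ to Elena went missing.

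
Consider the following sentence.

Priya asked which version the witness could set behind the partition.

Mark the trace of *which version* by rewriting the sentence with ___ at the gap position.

Underlying clause: The witness could set which version behind the partition.
The filler 'which version' is interpreted as the direct object of 'set'. The gap is right after 'set'.

Priya asked which version the witness could set ___ behind the partition.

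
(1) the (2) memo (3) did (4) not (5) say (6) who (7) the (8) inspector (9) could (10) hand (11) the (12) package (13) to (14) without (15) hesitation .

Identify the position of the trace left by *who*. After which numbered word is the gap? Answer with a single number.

13

Pre-movement form: The inspector could hand the package to who without hesitation.
The filler 'who' is interpreted as the object of the preposition 'to' (recipient of 'hand'). Fronting leaves a gap immediately after 'to':
The memo did not say who the inspector could hand the package to ___ without hesitation.
'to' is word 13.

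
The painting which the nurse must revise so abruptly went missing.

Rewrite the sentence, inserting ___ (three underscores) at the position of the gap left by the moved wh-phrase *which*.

'which' is the direct object of 'revise'. The gap is right after 'revise'.

The painting which the nurse must revise ___ so abruptly went missing.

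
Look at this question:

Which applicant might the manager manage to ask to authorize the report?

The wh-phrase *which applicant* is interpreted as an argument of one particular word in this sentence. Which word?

Pre-movement form: The manager might manage to ask which applicant to authorize the report.
'which applicant' is the direct object of 'ask'. It moves to the left edge, and the trace sits right after 'ask':
Which applicant might the manager manage to ask ___ to authorize the report?

ask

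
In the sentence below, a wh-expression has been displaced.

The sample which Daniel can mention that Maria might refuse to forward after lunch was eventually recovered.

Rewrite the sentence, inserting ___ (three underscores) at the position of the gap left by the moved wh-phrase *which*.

The sample which Daniel can mention that Maria might refuse to forward ___ after lunch was eventually recovered.

'which' functions as the direct object of 'forward'. The gap is right after 'forward'.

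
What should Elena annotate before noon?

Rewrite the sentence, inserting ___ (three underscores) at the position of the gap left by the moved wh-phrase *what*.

What should Elena annotate ___ before noon?

Before movement: Elena should annotate what before noon.
The filler 'what' is interpreted as the direct object of 'annotate'. The gap is right after 'annotate'.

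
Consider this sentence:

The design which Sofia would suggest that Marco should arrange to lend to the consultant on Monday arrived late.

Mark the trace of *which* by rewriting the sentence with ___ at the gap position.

The design which Sofia would suggest that Marco should arrange to lend ___ to the consultant on Monday arrived late.

'which' is the direct object of 'lend'. The gap is right after 'lend'.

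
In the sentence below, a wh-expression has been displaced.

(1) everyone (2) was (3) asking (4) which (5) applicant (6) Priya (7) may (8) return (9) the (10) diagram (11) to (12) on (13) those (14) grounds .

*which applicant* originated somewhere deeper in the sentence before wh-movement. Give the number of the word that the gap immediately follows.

Underlying clause: Priya may return the diagram to which applicant on those grounds.
'which applicant' functions as the object of the preposition 'to' (recipient of 'return'). Wh-movement fronts it, leaving a gap right after 'to':
Everyone was asking which applicant Priya may return the diagram to ___ on those grounds.
'to' is word 11.

11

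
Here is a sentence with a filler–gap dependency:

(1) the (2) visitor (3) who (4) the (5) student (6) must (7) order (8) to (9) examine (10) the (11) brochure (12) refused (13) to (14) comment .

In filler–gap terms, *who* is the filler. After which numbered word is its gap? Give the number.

The filler 'who' is interpreted as the direct object of 'order'. It moves to the left edge, and the trace sits right after 'order':
The visitor who the student must order ___ to examine the brochure refused to comment.
'order' is word 7.

7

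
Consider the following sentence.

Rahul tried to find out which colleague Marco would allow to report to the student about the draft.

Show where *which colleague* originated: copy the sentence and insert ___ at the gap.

Rahul tried to find out which colleague Marco would allow ___ to report to the student about the draft.

In situ: Marco would allow which colleague to report to the student about the draft.
The filler 'which colleague' is interpreted as the direct object of 'allow'. The gap is right after 'allow'.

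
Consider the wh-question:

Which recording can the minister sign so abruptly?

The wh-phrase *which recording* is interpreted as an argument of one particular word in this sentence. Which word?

Before movement: The minister can sign which recording so abruptly.
'which recording' is the direct object of 'sign'. It moves to the left edge, and the trace sits right after 'sign':
Which recording can the minister sign ___ so abruptly?

sign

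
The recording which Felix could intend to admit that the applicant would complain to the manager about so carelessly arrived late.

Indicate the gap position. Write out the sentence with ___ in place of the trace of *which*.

'which' is the object of the preposition 'about'. The gap is right after 'about'.

The recording which Felix could intend to admit that the applicant would complain to the manager about ___ so carelessly arrived late.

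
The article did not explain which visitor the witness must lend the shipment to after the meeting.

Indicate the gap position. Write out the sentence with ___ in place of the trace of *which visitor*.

Before movement: The witness must lend the shipment to which visitor after the meeting.
'which visitor' is the object of the preposition 'to' (recipient of 'lend'). The gap is right after 'to'.

The article did not explain which visitor the witness must lend the shipment to ___ after the meeting.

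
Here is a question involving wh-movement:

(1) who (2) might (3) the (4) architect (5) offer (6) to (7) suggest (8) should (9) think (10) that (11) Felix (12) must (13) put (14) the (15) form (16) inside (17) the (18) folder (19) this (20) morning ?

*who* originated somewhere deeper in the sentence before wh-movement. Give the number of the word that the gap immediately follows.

Underlying clause: The architect might offer to suggest who should think that Felix must put the form inside the folder this morning.
The filler 'who' is interpreted as the subject of the clause embedded under 'suggest'. Wh-movement fronts it, leaving a gap right after 'suggest':
Who might the architect offer to suggest ___ should think that Felix must put the form inside the folder this morning?
'suggest' is word 7.

7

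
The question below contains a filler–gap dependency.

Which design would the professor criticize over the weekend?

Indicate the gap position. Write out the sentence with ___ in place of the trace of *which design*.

In situ: The professor would criticize which design over the weekend.
The filler 'which design' is interpreted as the direct object of 'criticize'. The gap is right after 'criticize'.

Which design would the professor criticize ___ over the weekend?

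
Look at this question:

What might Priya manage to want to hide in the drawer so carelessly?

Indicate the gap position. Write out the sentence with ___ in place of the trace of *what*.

What might Priya manage to want to hide ___ in the drawer so carelessly?

Underlying clause: Priya might manage to want to hide what in the drawer so carelessly.
'what' is the direct object of 'hide'. The gap is right after 'hide'.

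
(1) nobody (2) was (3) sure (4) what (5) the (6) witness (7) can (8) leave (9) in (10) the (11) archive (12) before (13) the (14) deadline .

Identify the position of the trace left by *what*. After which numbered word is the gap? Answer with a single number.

Pre-movement form: The witness can leave what in the archive before the deadline.
The filler 'what' is interpreted as the direct object of 'leave'. Wh-movement fronts it, leaving a gap right after 'leave':
Nobody was sure what the witness can leave ___ in the archive before the deadline.
'leave' is word 8.

8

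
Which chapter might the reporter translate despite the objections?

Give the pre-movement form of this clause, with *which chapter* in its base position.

The reporter might translate which chapter despite the objections.

'which chapter' functions as the direct object of 'translate'. It moves to the left edge, and the trace sits right after 'translate':
Which chapter might the reporter translate ___ despite the objections?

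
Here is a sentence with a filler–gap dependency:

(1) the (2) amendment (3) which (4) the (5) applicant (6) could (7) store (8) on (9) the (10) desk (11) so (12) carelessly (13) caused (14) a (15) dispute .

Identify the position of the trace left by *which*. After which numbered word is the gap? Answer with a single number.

7

'which' functions as the direct object of 'store'. It moves to the left edge, and the trace sits right after 'store':
The amendment which the applicant could store ___ on the desk so carelessly caused a dispute.
'store' is word 7.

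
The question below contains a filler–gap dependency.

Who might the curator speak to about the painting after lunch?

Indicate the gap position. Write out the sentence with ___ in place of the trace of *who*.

Underlying clause: The curator might speak to who about the painting after lunch.
The filler 'who' is interpreted as the object of the preposition 'to'. The gap is right after 'to'.

Who might the curator speak to ___ about the painting after lunch?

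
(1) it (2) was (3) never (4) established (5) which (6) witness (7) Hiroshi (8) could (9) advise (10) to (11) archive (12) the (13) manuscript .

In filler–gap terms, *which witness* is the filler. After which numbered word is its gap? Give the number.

Underlying clause: Hiroshi could advise which witness to archive the manuscript.
'which witness' functions as the direct object of 'advise'. Fronting leaves a gap immediately after 'advise':
It was never established which witness Hiroshi could advise ___ to archive the manuscript.
'advise' is word 9.

9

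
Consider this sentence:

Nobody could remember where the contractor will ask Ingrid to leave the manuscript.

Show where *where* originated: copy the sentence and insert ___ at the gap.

Nobody could remember where the contractor will ask Ingrid to leave the manuscript ___.

Pre-movement form: The contractor will ask Ingrid to leave the manuscript where.
The filler 'where' is interpreted as the locative complement of 'leave'. The gap is right after 'manuscript'.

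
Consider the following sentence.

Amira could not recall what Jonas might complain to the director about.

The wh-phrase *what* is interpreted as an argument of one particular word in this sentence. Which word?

Pre-movement form: Jonas might complain to the director about what.
The filler 'what' is interpreted as the object of the preposition 'about'. Fronting leaves a gap immediately after 'about':
Amira could not recall what Jonas might complain to the director about ___.

about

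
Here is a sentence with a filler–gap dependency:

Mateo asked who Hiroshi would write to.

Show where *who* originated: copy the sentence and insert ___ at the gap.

Mateo asked who Hiroshi would write to ___.

In situ: Hiroshi would write to who.
'who' functions as the object of the preposition 'to'. The gap is right after 'to'.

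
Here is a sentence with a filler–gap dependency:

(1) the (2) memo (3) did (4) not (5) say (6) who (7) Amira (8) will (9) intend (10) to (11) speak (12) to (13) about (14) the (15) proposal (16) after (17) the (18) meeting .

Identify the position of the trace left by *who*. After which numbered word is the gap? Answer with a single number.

12

Pre-movement form: Amira will intend to speak to who about the proposal after the meeting.
'who' is the object of the preposition 'to'. Wh-movement fronts it, leaving a gap right after 'to':
The memo did not say who Amira will intend to speak to ___ about the proposal after the meeting.
'to' is word 12.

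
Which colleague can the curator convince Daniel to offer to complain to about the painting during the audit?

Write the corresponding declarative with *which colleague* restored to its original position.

The filler 'which colleague' is interpreted as the object of the preposition 'to'. It moves to the left edge, and the trace sits right after 'to':
Which colleague can the curator convince Daniel to offer to complain to ___ about the painting during the audit?

The curator can convince Daniel to offer to complain to which colleague about the painting during the audit.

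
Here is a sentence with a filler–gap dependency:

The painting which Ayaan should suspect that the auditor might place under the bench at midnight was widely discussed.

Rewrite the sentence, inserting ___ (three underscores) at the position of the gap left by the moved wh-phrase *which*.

The filler 'which' is interpreted as the direct object of 'place'. The gap is right after 'place'.

The painting which Ayaan should suspect that the auditor might place ___ under the bench at midnight was widely discussed.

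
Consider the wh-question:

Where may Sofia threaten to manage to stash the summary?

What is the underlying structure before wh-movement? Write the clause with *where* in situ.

Sofia may threaten to manage to stash the summary where.

'where' functions as the locative complement of 'stash'. Wh-movement fronts it, leaving a gap right after 'summary':
Where may Sofia threaten to manage to stash the summary ___?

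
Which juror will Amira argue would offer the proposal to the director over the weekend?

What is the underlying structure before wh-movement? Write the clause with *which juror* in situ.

Amira will argue which juror would offer the proposal to the director over the weekend.

'which juror' functions as the subject of the clause embedded under 'argue'. Fronting leaves a gap immediately after 'argue':
Which juror will Amira argue ___ would offer the proposal to the director over the weekend?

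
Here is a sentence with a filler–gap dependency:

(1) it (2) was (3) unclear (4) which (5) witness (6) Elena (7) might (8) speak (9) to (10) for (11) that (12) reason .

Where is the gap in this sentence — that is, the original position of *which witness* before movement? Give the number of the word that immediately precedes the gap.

9

In situ: Elena might speak to which witness for that reason.
'which witness' functions as the object of the preposition 'to'. Fronting leaves a gap immediately after 'to':
It was unclear which witness Elena might speak to ___ for that reason.
'to' is word 9.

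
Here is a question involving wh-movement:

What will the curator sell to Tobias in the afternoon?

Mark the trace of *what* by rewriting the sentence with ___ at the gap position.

What will the curator sell ___ to Tobias in the afternoon?

In situ: The curator will sell what to Tobias in the afternoon.
The filler 'what' is interpreted as the direct object of 'sell'. The gap is right after 'sell'.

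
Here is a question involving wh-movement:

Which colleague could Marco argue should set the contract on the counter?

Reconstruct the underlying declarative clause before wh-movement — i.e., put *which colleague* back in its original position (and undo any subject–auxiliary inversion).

The filler 'which colleague' is interpreted as the subject of the clause embedded under 'argue'. It moves to the left edge, and the trace sits right after 'argue':
Which colleague could Marco argue ___ should set the contract on the counter?

Marco could argue which colleague should set the contract on the counter.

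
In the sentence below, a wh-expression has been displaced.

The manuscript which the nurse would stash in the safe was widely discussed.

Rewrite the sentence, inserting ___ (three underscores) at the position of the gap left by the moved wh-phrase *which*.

The manuscript which the nurse would stash ___ in the safe was widely discussed.

'which' is the direct object of 'stash'. The gap is right after 'stash'.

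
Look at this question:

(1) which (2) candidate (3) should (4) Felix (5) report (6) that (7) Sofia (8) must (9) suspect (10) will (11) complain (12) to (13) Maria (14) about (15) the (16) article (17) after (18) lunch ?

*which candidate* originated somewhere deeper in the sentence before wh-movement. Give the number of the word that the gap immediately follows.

9

Underlying clause: Felix should report that Sofia must suspect which candidate will complain to Maria about the article after lunch.
The filler 'which candidate' is interpreted as the subject of the clause embedded under 'suspect'. Fronting leaves a gap immediately after 'suspect':
Which candidate should Felix report that Sofia must suspect ___ will complain to Maria about the article after lunch?
'suspect' is word 9.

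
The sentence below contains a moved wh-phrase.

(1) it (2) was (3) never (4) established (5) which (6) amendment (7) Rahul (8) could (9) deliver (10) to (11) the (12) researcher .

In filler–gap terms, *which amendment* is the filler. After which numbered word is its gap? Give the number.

Before movement: Rahul could deliver which amendment to the researcher.
'which amendment' is the direct object of 'deliver'. It moves to the left edge, and the trace sits right after 'deliver':
It was never established which amendment Rahul could deliver ___ to the researcher.
'deliver' is word 9.

9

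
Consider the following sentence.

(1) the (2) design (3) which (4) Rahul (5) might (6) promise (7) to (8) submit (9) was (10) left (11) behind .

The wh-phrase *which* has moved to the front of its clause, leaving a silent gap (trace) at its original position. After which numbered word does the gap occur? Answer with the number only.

8

'which' functions as the direct object of 'submit'. Fronting leaves a gap immediately after 'submit':
The design which Rahul might promise to submit ___ was left behind.
'submit' is word 8.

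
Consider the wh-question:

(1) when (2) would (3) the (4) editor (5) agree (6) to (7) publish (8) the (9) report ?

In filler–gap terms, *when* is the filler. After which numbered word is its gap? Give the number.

9

Underlying clause: The editor would agree to publish the report when.
The filler 'when' is interpreted as the temporal adjunct. Wh-movement fronts it, leaving a gap right after 'report':
When would the editor agree to publish the report ___?
'report' is word 9.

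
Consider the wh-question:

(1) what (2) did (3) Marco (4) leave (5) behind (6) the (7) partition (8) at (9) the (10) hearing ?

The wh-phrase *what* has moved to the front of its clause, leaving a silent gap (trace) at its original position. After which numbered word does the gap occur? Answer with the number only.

Pre-movement form: Marco did leave what behind the partition at the hearing.
'what' functions as the direct object of 'leave'. Wh-movement fronts it, leaving a gap right after 'leave':
What did Marco leave ___ behind the partition at the hearing?
'leave' is word 4.

4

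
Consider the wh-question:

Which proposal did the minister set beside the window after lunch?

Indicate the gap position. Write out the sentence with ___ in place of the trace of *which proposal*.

Before movement: The minister did set which proposal beside the window after lunch.
The filler 'which proposal' is interpreted as the direct object of 'set'. The gap is right after 'set'.

Which proposal did the minister set ___ beside the window after lunch?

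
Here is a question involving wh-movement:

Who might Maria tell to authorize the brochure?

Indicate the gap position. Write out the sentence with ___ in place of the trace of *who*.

Underlying clause: Maria might tell who to authorize the brochure.
'who' is the direct object of 'tell'. The gap is right after 'tell'.

Who might Maria tell ___ to authorize the brochure?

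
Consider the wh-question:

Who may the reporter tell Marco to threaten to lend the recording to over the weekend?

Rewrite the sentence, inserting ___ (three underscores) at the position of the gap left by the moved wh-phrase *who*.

Who may the reporter tell Marco to threaten to lend the recording to ___ over the weekend?

Pre-movement form: The reporter may tell Marco to threaten to lend the recording to who over the weekend.
'who' functions as the object of the preposition 'to' (recipient of 'lend'). The gap is right after 'to'.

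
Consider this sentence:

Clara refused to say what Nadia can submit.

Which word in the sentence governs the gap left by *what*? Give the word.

Underlying clause: Nadia can submit what.
'what' functions as the direct object of 'submit'. It moves to the left edge, and the trace sits right after 'submit':
Clara refused to say what Nadia can submit ___.

submit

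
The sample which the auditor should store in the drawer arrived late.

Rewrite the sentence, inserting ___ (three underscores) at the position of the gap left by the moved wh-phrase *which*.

The sample which the auditor should store ___ in the drawer arrived late.

The filler 'which' is interpreted as the direct object of 'store'. The gap is right after 'store'.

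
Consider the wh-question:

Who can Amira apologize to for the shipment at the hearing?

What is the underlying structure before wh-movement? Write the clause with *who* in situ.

Amira can apologize to who for the shipment at the hearing.

'who' is the object of the preposition 'to'. It moves to the left edge, and the trace sits right after 'to':
Who can Amira apologize to ___ for the shipment at the hearing?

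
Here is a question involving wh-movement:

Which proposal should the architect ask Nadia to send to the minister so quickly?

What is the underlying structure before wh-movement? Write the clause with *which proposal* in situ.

The architect should ask Nadia to send which proposal to the minister so quickly.

'which proposal' is the direct object of 'send'. Fronting leaves a gap immediately after 'send':
Which proposal should the architect ask Nadia to send ___ to the minister so quickly?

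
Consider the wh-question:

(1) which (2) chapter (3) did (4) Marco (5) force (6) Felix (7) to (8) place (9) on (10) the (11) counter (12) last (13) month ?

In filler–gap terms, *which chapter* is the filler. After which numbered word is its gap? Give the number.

8

Underlying clause: Marco did force Felix to place which chapter on the counter last month.
The filler 'which chapter' is interpreted as the direct object of 'place'. Fronting leaves a gap immediately after 'place':
Which chapter did Marco force Felix to place ___ on the counter last month?
'place' is word 8.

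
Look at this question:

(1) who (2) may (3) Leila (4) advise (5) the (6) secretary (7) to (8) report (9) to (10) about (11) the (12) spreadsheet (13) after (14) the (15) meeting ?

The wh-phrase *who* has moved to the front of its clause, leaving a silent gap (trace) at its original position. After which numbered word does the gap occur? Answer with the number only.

Underlying clause: Leila may advise the secretary to report to who about the spreadsheet after the meeting.
'who' is the object of the preposition 'to'. It moves to the left edge, and the trace sits right after 'to':
Who may Leila advise the secretary to report to ___ about the spreadsheet after the meeting?
'to' is word 9.

9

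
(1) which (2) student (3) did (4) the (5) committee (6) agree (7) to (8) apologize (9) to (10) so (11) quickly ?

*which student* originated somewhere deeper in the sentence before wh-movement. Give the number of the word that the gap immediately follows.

Before movement: The committee did agree to apologize to which student so quickly.
'which student' functions as the object of the preposition 'to'. Wh-movement fronts it, leaving a gap right after 'to':
Which student did the committee agree to apologize to ___ so quickly?
'to' is word 9.

9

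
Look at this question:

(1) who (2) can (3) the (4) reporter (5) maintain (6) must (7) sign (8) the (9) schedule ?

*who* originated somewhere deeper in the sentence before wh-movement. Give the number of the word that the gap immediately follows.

Underlying clause: The reporter can maintain who must sign the schedule.
'who' functions as the subject of the clause embedded under 'maintain'. It moves to the left edge, and the trace sits right after 'maintain':
Who can the reporter maintain ___ must sign the schedule?
'maintain' is word 5.

5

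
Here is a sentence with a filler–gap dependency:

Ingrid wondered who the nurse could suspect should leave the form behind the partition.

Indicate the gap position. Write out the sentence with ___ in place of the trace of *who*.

Ingrid wondered who the nurse could suspect ___ should leave the form behind the partition.

Before movement: The nurse could suspect who should leave the form behind the partition.
'who' is the subject of the clause embedded under 'suspect'. The gap is right after 'suspect'.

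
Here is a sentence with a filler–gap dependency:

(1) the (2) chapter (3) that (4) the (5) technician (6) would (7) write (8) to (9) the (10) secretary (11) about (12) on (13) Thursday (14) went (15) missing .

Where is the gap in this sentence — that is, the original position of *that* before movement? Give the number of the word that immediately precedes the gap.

11

'that' functions as the object of the preposition 'about'. Fronting leaves a gap immediately after 'about':
The chapter that the technician would write to the secretary about ___ on Thursday went missing.
'about' is word 11.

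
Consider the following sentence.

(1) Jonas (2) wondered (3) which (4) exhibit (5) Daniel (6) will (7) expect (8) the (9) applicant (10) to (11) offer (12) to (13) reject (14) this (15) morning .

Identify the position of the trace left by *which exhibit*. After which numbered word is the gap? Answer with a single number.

Pre-movement form: Daniel will expect the applicant to offer to reject which exhibit this morning.
'which exhibit' functions as the direct object of 'reject'. Wh-movement fronts it, leaving a gap right after 'reject':
Jonas wondered which exhibit Daniel will expect the applicant to offer to reject ___ this morning.
'reject' is word 13.

13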